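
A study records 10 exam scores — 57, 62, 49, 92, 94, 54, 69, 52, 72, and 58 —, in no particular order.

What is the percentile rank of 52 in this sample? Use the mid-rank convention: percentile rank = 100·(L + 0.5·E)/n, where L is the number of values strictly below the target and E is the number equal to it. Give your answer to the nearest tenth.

15.0

Sorted: 49, 52, 54, 57, 58, 62, 69, 72, 92, 94.
Count below 52: L = 1; count equal: E = 1; n = 10.
Percentile rank = 100·(1 + 0.5·1)/10 = 100·1.5/10 = 15.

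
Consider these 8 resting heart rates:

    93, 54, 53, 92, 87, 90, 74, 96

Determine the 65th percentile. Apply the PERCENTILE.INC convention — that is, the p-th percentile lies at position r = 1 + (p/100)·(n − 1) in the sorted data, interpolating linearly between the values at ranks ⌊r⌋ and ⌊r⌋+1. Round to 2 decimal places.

Sorted: 53, 54, 74, 87, 90, 92, 93, 96.
n = 8.
r = 1 + (65/100)·(8 − 1) = 1 + 4.55 = 5.55.
Rank 5 is 90 and rank 6 is 92.
Interpolate: 90 + 0.55·(92 − 90) = 90 + 0.55·2 = 91.1.

91.10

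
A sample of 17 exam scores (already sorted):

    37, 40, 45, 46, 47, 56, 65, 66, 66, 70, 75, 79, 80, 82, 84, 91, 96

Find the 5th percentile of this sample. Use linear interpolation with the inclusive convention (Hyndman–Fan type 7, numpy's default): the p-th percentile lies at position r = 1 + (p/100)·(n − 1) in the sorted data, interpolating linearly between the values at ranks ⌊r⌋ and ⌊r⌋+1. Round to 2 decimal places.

n = 17.
r = 1 + (5/100)·(17 − 1) = 1 + 0.8 = 1.8.
Rank 1 is 37 and rank 2 is 40.
Interpolate: 37 + 0.8·(40 − 37) = 37 + 0.8·3 = 39.4.

39.40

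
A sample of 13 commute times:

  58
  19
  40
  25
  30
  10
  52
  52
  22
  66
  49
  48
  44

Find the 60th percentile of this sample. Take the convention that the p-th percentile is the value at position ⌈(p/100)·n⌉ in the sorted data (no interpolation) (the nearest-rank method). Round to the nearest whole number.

Sorted: 10, 19, 22, 25, 30, 40, 44, 48, 49, 52, 52, 58, 66.
n = 13.
Position = ⌈60/100 · 13⌉ = ⌈7.8⌉ = 8.
The value at rank 8 is 48.

48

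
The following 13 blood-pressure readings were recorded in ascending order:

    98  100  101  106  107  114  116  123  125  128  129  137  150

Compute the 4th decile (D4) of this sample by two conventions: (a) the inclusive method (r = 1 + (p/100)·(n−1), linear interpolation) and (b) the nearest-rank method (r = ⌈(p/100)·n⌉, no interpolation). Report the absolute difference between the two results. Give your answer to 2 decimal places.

n = 13.
(a) r = 5.8; between ranks 5 (107) and 6 (114): 112.6.
(b) the nearest-rank method: rank 6 → 114.
|112.6 − 114| = 1.4.

1.40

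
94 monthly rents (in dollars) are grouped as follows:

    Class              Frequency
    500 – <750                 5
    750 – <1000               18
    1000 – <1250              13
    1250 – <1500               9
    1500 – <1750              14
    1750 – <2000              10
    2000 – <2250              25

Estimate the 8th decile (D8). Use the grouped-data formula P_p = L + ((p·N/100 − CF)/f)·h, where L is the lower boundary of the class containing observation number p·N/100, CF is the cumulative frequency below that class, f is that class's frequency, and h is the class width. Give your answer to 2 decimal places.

N = 94; target position k = 80/100 · 94 = 75.2.
Cumulative frequencies: 5, 23, 36, 45, 59, 69, 94.
Observation 75.2 falls in the class 2000 – <2250.
L = 2000, CF = 69, f = 25, h = 250.
P80 = 2000 + ((75.2 − 69)/25)·250 = 2000 + 62 = 2062.

2062.00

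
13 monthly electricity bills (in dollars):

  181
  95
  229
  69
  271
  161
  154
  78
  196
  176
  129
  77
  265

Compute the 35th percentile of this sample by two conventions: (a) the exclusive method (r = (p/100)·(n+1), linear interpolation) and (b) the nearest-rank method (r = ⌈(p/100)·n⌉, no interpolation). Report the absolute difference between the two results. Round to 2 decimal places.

Sorted: 69, 77, 78, 95, 129, 154, 161, 176, 181, 196, 229, 265, 271.
n = 13.
(a) r = 4.9; between ranks 4 (95) and 5 (129): 125.6.
(b) the nearest-rank method: rank 5 → 129.
|125.6 − 129| = 3.4.

3.40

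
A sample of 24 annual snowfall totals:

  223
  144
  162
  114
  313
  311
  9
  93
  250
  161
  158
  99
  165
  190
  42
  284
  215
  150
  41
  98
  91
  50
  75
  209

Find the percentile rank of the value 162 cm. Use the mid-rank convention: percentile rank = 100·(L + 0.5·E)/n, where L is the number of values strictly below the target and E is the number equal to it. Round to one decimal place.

Sorted: 9, 41, 42, 50, 75, 91, 93, 98, 99, 114, 144, 150, 158, 161, 162, 165, 190, 209, 215, 223, 250, 284, 311, 313.
Count below 162: L = 14; count equal: E = 1; n = 24.
Percentile rank = 100·(14 + 0.5·1)/24 = 100·14.5/24 = 60.42.

60.4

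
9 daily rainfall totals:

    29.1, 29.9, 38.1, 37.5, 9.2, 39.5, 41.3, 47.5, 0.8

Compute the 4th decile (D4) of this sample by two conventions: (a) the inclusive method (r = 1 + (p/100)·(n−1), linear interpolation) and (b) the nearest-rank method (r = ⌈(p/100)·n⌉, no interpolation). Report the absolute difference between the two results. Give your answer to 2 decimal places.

1.52

Sorted: 0.8, 9.2, 29.1, 29.9, 37.5, 38.1, 39.5, 41.3, 47.5.
n = 9.
(a) r = 4.2; between ranks 4 (29.9) and 5 (37.5): 31.42.
(b) the nearest-rank method: rank 4 → 29.9.
|31.42 − 29.9| = 1.52.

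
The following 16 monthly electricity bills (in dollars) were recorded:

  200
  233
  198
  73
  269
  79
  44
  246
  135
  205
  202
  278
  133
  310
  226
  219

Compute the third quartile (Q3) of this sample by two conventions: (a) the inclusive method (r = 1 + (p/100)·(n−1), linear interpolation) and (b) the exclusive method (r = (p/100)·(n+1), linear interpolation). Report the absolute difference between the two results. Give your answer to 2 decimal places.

6.50

Sorted: 44, 73, 79, 133, 135, 198, 200, 202, 205, 219, 226, 233, 246, 269, 278, 310.
n = 16.
(a) r = 12.25; between ranks 12 (233) and 13 (246): 236.25.
(b) r = 12.75; between ranks 12 (233) and 13 (246): 242.75.
|236.25 − 242.75| = 6.5.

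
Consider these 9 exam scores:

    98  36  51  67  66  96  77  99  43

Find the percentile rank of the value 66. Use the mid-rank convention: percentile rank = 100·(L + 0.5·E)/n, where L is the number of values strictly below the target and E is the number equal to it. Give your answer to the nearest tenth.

38.9

Sorted: 36, 43, 51, 66, 67, 77, 96, 98, 99.
Count below 66: L = 3; count equal: E = 1; n = 9.
Percentile rank = 100·(3 + 0.5·1)/9 = 100·3.5/9 = 38.89.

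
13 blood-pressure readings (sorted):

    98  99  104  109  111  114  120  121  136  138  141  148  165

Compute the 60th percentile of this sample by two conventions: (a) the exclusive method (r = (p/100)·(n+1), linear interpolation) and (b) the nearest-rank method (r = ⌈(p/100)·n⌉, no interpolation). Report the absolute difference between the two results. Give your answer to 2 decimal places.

n = 13.
(a) r = 8.4; between ranks 8 (121) and 9 (136): 127.
(b) the nearest-rank method: rank 8 → 121.
|127 − 121| = 6.

6.00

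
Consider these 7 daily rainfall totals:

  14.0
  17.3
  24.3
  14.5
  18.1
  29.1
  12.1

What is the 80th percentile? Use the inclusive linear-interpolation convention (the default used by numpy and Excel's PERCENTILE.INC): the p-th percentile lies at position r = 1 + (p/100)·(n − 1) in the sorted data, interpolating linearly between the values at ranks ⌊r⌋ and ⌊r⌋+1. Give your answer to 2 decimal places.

23.06

Sorted: 12.1, 14.0, 14.5, 17.3, 18.1, 24.3, 29.1.
n = 7.
r = 1 + (80/100)·(7 − 1) = 1 + 4.8 = 5.8.
Rank 5 is 18.1 and rank 6 is 24.3.
Interpolate: 18.1 + 0.8·(24.3 − 18.1) = 18.1 + 0.8·6.2 = 23.06.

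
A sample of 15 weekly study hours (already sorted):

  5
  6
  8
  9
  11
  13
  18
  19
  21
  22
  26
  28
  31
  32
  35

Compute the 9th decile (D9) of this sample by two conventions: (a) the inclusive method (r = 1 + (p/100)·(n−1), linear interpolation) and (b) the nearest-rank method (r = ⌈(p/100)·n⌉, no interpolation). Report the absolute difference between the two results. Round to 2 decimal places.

n = 15.
(a) r = 13.6; between ranks 13 (31) and 14 (32): 31.6.
(b) the nearest-rank method: rank 14 → 32.
|31.6 − 32| = 0.4.

0.40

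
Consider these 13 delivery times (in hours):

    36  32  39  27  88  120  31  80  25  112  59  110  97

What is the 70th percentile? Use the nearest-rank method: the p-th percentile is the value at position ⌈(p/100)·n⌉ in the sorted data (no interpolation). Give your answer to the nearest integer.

97

Sorted: 25, 27, 31, 32, 36, 39, 59, 80, 88, 97, 110, 112, 120.
n = 13.
Position = ⌈70/100 · 13⌉ = ⌈9.1⌉ = 10.
The value at rank 10 is 97.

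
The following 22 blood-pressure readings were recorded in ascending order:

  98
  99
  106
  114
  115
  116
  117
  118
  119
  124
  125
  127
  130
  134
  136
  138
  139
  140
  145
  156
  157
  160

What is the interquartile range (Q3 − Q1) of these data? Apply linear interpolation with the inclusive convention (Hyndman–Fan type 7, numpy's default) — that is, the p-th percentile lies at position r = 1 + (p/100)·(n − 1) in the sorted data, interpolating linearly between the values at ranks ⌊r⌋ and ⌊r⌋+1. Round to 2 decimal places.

22.50

n = 22.
P25: r = 6.25; ranks 6–7 are 116, 117; interpolating gives 116.25.
P75: r = 16.75; ranks 16–17 are 138, 139; interpolating gives 138.75.
Difference: 138.75 − 116.25 = 22.5.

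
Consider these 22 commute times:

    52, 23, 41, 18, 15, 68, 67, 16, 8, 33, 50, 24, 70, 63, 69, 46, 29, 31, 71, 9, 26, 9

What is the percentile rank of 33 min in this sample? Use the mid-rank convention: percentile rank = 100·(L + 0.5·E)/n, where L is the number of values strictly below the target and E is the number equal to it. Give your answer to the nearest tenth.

Sorted: 8, 9, 9, 15, 16, 18, 23, 24, 26, 29, 31, 33, 41, 46, 50, 52, 63, 67, 68, 69, 70, 71.
Count below 33: L = 11; count equal: E = 1; n = 22.
Percentile rank = 100·(11 + 0.5·1)/22 = 100·11.5/22 = 52.27.

52.3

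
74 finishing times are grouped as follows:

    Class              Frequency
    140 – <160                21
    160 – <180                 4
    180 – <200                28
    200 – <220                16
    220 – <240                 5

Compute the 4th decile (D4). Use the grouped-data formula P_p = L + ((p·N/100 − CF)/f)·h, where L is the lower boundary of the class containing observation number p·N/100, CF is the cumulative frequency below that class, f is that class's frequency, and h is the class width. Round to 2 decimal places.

183.29

N = 74; target position k = 40/100 · 74 = 29.6.
Cumulative frequencies: 21, 25, 53, 69, 74.
Observation 29.6 falls in the class 180 – <200.
L = 180, CF = 25, f = 28, h = 20.
P40 = 180 + ((29.6 − 25)/28)·20 = 180 + 3.28571 = 183.286.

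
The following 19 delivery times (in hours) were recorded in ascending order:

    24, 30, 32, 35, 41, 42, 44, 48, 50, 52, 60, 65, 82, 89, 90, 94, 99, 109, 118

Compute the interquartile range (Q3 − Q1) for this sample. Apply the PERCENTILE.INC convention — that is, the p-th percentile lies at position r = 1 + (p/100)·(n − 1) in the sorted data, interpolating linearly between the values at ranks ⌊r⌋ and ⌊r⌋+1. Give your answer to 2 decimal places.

48.00

n = 19.
P25: r = 5.5; ranks 5–6 are 41, 42; interpolating gives 41.5.
P75: r = 14.5; ranks 14–15 are 89, 90; interpolating gives 89.5.
Difference: 89.5 − 41.5 = 48.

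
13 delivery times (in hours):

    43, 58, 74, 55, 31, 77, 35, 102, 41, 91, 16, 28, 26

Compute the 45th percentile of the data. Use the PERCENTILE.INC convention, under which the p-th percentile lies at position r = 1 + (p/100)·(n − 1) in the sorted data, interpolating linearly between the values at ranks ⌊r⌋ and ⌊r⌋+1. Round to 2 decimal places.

Sorted: 16, 26, 28, 31, 35, 41, 43, 55, 58, 74, 77, 91, 102.
n = 13.
r = 1 + (45/100)·(13 − 1) = 1 + 5.4 = 6.4.
Rank 6 is 41 and rank 7 is 43.
Interpolate: 41 + 0.4·(43 − 41) = 41 + 0.4·2 = 41.8.

41.80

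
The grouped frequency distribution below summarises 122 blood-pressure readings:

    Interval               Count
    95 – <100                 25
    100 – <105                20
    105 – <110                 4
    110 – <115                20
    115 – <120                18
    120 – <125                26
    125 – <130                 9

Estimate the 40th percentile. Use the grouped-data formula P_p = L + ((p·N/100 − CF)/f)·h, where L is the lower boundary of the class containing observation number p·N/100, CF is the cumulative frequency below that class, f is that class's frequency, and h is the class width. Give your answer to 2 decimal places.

109.75

N = 122; target position k = 40/100 · 122 = 48.8.
Cumulative frequencies: 25, 45, 49, 69, 87, 113, 122.
Observation 48.8 falls in the class 105 – <110.
L = 105, CF = 45, f = 4, h = 5.
P40 = 105 + ((48.8 − 45)/4)·5 = 105 + 4.75 = 109.75.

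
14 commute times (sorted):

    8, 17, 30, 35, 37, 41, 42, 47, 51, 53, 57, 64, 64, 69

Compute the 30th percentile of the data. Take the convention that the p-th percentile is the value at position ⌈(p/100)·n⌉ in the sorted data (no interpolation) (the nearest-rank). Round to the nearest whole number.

37

n = 14.
Position = ⌈30/100 · 14⌉ = ⌈4.2⌉ = 5.
The value at rank 5 is 37.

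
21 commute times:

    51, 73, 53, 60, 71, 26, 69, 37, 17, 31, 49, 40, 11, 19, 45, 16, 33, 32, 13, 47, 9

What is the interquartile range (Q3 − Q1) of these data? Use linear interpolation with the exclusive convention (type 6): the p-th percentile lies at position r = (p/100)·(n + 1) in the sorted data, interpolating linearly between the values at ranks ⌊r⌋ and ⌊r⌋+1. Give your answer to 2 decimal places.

34.00

Sorted: 9, 11, 13, 16, 17, 19, 26, 31, 32, 33, 37, 40, 45, 47, 49, 51, 53, 60, 69, 71, 73.
n = 21.
P25: r = 5.5; ranks 5–6 are 17, 19; interpolating gives 18.
P75: r = 16.5; ranks 16–17 are 51, 53; interpolating gives 52.
Difference: 52 − 18 = 34.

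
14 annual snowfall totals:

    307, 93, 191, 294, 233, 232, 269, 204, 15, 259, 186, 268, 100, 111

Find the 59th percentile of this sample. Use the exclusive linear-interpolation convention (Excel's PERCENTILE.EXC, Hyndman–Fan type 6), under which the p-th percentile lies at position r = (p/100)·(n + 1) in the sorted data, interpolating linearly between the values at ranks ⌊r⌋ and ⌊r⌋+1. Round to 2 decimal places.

Sorted: 15, 93, 100, 111, 186, 191, 204, 232, 233, 259, 268, 269, 294, 307.
n = 14.
r = (59/100)·(14 + 1) = 8.85.
Rank 8 is 232 and rank 9 is 233.
Interpolate: 232 + 0.85·(233 − 232) = 232 + 0.85·1 = 232.85.

232.85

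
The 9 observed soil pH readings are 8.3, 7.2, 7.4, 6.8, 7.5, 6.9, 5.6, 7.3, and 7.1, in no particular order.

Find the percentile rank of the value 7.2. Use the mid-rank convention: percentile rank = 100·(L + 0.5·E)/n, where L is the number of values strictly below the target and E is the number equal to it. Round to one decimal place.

50.0

Sorted: 5.6, 6.8, 6.9, 7.1, 7.2, 7.3, 7.4, 7.5, 8.3.
Count below 7.2: L = 4; count equal: E = 1; n = 9.
Percentile rank = 100·(4 + 0.5·1)/9 = 100·4.5/9 = 50.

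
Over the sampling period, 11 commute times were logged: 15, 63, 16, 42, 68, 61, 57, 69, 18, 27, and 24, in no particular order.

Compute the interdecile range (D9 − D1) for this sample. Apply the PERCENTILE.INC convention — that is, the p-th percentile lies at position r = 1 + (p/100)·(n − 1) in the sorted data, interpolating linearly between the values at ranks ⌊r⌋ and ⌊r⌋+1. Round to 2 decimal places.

Sorted: 15, 16, 18, 24, 27, 42, 57, 61, 63, 68, 69.
n = 11.
P10: r = 2 (integer) → 16.
P90: r = 10 (integer) → 68.
Difference: 68 − 16 = 52.

52.00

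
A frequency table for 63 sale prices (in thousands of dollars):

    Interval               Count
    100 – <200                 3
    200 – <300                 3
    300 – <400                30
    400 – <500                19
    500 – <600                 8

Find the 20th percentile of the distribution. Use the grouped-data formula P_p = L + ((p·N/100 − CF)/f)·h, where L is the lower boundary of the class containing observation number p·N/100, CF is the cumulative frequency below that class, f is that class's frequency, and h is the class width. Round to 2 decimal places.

N = 63; target position k = 20/100 · 63 = 12.6.
Cumulative frequencies: 3, 6, 36, 55, 63.
Observation 12.6 falls in the class 300 – <400.
L = 300, CF = 6, f = 30, h = 100.
P20 = 300 + ((12.6 − 6)/30)·100 = 300 + 22 = 322.

322.00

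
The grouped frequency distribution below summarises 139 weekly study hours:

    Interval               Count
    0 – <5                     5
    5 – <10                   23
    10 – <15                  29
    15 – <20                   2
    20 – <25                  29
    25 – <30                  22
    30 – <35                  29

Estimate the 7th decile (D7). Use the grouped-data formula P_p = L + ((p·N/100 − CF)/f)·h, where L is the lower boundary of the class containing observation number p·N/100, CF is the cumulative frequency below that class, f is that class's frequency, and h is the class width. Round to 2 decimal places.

N = 139; target position k = 70/100 · 139 = 97.3.
Cumulative frequencies: 5, 28, 57, 59, 88, 110, 139.
Observation 97.3 falls in the class 25 – <30.
L = 25, CF = 88, f = 22, h = 5.
P70 = 25 + ((97.3 − 88)/22)·5 = 25 + 2.11364 = 27.1136.

27.11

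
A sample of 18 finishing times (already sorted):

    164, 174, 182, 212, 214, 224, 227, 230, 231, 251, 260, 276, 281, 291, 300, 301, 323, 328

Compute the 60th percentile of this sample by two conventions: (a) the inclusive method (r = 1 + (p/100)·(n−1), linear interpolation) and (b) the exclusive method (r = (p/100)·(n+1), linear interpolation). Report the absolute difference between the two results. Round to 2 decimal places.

n = 18.
(a) r = 11.2; between ranks 11 (260) and 12 (276): 263.2.
(b) r = 11.4; between ranks 11 (260) and 12 (276): 266.4.
|263.2 − 266.4| = 3.2.

3.20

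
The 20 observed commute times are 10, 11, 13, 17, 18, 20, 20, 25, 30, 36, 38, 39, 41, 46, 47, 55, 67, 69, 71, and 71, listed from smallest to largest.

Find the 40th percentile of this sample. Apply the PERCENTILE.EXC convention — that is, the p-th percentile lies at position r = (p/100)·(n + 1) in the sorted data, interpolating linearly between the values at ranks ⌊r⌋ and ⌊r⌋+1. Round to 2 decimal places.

n = 20.
r = (40/100)·(20 + 1) = 8.4.
Rank 8 is 25 and rank 9 is 30.
Interpolate: 25 + 0.4·(30 − 25) = 25 + 0.4·5 = 27.

27.00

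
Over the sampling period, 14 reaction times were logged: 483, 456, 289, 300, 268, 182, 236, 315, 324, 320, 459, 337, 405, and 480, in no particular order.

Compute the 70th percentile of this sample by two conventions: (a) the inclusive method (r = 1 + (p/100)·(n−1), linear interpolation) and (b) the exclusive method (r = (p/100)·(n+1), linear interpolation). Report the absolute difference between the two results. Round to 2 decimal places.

20.40

Sorted: 182, 236, 268, 289, 300, 315, 320, 324, 337, 405, 456, 459, 480, 483.
n = 14.
(a) r = 10.1; between ranks 10 (405) and 11 (456): 410.1.
(b) r = 10.5; between ranks 10 (405) and 11 (456): 430.5.
|410.1 − 430.5| = 20.4.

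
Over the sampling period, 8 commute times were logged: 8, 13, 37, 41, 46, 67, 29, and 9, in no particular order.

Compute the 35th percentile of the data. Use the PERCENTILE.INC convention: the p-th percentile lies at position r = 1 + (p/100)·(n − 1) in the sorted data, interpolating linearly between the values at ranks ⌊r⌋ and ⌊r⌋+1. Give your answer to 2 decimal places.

20.20

Sorted: 8, 9, 13, 29, 37, 41, 46, 67.
n = 8.
r = 1 + (35/100)·(8 − 1) = 1 + 2.45 = 3.45.
Rank 3 is 13 and rank 4 is 29.
Interpolate: 13 + 0.45·(29 − 13) = 13 + 0.45·16 = 20.2.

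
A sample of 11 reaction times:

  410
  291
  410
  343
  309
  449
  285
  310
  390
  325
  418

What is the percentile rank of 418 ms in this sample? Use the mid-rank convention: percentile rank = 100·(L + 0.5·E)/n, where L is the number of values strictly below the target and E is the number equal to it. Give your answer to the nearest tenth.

Sorted: 285, 291, 309, 310, 325, 343, 390, 410, 410, 418, 449.
Count below 418: L = 9; count equal: E = 1; n = 11.
Percentile rank = 100·(9 + 0.5·1)/11 = 100·9.5/11 = 86.36.

86.4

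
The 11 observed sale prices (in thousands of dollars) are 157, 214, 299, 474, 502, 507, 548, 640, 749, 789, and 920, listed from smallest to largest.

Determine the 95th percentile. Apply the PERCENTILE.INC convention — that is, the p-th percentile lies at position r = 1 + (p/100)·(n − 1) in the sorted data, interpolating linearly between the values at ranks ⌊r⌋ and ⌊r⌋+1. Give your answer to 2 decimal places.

n = 11.
r = 1 + (95/100)·(11 − 1) = 1 + 9.5 = 10.5.
Rank 10 is 789 and rank 11 is 920.
Interpolate: 789 + 0.5·(920 − 789) = 789 + 0.5·131 = 854.5.

854.50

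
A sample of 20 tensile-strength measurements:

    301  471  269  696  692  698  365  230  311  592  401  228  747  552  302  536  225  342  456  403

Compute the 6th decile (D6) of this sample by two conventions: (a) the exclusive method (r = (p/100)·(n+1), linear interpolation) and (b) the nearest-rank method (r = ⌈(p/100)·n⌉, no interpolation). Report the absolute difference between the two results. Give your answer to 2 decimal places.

Sorted: 225, 228, 230, 269, 301, 302, 311, 342, 365, 401, 403, 456, 471, 536, 552, 592, 692, 696, 698, 747.
n = 20.
(a) r = 12.6; between ranks 12 (456) and 13 (471): 465.
(b) the nearest-rank method: rank 12 → 456.
|465 − 456| = 9.

9.00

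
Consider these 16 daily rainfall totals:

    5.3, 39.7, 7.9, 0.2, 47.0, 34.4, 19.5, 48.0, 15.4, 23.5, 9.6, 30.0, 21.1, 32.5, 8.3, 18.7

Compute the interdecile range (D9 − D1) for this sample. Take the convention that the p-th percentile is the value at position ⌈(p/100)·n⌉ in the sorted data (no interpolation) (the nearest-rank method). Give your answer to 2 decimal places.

Sorted: 0.2, 5.3, 7.9, 8.3, 9.6, 15.4, 18.7, 19.5, 21.1, 23.5, 30.0, 32.5, 34.4, 39.7, 47.0, 48.0.
n = 16.
P10: rank ⌈10/100·16⌉ = 2 → 5.3.
P90: rank ⌈90/100·16⌉ = 15 → 47.
Difference: 47 − 5.3 = 41.7.

41.70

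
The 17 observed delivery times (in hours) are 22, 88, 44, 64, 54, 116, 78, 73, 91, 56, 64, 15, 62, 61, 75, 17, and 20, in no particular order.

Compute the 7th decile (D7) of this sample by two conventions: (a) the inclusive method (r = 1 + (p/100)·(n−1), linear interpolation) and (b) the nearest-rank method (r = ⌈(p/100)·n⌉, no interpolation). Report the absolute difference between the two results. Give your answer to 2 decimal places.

0.40

Sorted: 15, 17, 20, 22, 44, 54, 56, 61, 62, 64, 64, 73, 75, 78, 88, 91, 116.
n = 17.
(a) r = 12.2; between ranks 12 (73) and 13 (75): 73.4.
(b) the nearest-rank method: rank 12 → 73.
|73.4 − 73| = 0.4.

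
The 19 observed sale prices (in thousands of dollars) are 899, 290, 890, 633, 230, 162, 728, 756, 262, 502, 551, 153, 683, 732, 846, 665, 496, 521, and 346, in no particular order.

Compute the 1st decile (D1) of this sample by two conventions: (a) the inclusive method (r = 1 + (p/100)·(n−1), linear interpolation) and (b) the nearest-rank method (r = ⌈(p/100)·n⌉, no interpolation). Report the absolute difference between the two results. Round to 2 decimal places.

54.40

Sorted: 153, 162, 230, 262, 290, 346, 496, 502, 521, 551, 633, 665, 683, 728, 732, 756, 846, 890, 899.
n = 19.
(a) r = 2.8; between ranks 2 (162) and 3 (230): 216.4.
(b) the nearest-rank method: rank 2 → 162.
|216.4 − 162| = 54.4.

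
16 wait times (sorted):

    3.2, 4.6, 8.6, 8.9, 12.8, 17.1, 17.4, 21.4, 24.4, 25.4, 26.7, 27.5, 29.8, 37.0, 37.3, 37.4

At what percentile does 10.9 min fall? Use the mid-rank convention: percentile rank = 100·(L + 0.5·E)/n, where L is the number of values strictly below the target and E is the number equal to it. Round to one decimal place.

Count below 10.9: L = 4; count equal: E = 0; n = 16.
Percentile rank = 100·(4 + 0.5·0)/16 = 100·4/16 = 25.

25.0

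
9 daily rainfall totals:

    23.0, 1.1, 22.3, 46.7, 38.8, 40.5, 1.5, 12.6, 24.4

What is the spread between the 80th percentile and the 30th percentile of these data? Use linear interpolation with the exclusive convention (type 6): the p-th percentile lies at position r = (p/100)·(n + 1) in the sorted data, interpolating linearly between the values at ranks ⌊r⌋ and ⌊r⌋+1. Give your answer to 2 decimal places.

27.90

Sorted: 1.1, 1.5, 12.6, 22.3, 23.0, 24.4, 38.8, 40.5, 46.7.
n = 9.
P30: r = 3 (integer) → 12.6.
P80: r = 8 (integer) → 40.5.
Difference: 40.5 − 12.6 = 27.9.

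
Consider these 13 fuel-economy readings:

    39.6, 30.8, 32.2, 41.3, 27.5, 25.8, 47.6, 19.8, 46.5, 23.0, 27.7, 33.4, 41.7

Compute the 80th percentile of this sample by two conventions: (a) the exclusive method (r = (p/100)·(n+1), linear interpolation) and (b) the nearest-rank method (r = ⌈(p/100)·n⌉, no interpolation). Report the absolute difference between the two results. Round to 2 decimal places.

0.96

Sorted: 19.8, 23.0, 25.8, 27.5, 27.7, 30.8, 32.2, 33.4, 39.6, 41.3, 41.7, 46.5, 47.6.
n = 13.
(a) r = 11.2; between ranks 11 (41.7) and 12 (46.5): 42.66.
(b) the nearest-rank method: rank 11 → 41.7.
|42.66 − 41.7| = 0.96.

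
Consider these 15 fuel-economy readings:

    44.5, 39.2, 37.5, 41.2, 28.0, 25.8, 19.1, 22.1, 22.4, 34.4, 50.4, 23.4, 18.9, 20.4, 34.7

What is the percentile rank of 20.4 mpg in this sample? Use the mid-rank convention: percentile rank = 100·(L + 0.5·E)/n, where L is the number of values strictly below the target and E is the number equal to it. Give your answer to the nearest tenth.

16.7

Sorted: 18.9, 19.1, 20.4, 22.1, 22.4, 23.4, 25.8, 28.0, 34.4, 34.7, 37.5, 39.2, 41.2, 44.5, 50.4.
Count below 20.4: L = 2; count equal: E = 1; n = 15.
Percentile rank = 100·(2 + 0.5·1)/15 = 100·2.5/15 = 16.67.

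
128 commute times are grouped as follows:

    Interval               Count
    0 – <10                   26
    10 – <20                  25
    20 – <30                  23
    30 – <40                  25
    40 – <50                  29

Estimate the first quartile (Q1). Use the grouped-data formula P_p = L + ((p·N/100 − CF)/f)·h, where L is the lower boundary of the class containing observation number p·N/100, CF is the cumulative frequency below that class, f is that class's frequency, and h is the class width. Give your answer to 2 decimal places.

12.40

N = 128; target position k = 25/100 · 128 = 32.
Cumulative frequencies: 26, 51, 74, 99, 128.
Observation 32 falls in the class 10 – <20.
L = 10, CF = 26, f = 25, h = 10.
P25 = 10 + ((32 − 26)/25)·10 = 10 + 2.4 = 12.4.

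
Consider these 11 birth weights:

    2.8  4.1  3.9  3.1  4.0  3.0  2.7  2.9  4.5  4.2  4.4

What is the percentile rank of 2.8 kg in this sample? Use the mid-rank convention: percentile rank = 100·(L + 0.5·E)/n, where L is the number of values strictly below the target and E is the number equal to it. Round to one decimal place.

Sorted: 2.7, 2.8, 2.9, 3.0, 3.1, 3.9, 4.0, 4.1, 4.2, 4.4, 4.5.
Count below 2.8: L = 1; count equal: E = 1; n = 11.
Percentile rank = 100·(1 + 0.5·1)/11 = 100·1.5/11 = 13.64.

13.6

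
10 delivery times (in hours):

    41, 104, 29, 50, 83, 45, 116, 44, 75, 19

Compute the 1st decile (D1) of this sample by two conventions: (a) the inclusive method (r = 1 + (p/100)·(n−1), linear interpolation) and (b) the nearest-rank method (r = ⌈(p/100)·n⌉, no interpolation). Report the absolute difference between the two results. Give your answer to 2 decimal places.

Sorted: 19, 29, 41, 44, 45, 50, 75, 83, 104, 116.
n = 10.
(a) r = 1.9; between ranks 1 (19) and 2 (29): 28.
(b) the nearest-rank method: rank 1 → 19.
|28 − 19| = 9.

9.00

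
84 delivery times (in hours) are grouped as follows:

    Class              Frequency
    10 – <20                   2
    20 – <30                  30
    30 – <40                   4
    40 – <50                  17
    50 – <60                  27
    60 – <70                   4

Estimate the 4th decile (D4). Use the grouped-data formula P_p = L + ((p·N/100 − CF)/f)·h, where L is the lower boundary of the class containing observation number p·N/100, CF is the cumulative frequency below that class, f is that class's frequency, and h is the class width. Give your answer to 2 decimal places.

34.00

N = 84; target position k = 40/100 · 84 = 33.6.
Cumulative frequencies: 2, 32, 36, 53, 80, 84.
Observation 33.6 falls in the class 30 – <40.
L = 30, CF = 32, f = 4, h = 10.
P40 = 30 + ((33.6 − 32)/4)·10 = 30 + 4 = 34.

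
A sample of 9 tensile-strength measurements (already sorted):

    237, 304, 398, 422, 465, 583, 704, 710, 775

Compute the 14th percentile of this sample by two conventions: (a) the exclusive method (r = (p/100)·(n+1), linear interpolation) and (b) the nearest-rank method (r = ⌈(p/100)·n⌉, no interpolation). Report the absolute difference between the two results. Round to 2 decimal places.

n = 9.
(a) r = 1.4; between ranks 1 (237) and 2 (304): 263.8.
(b) the nearest-rank method: rank 2 → 304.
|263.8 − 304| = 40.2.

40.20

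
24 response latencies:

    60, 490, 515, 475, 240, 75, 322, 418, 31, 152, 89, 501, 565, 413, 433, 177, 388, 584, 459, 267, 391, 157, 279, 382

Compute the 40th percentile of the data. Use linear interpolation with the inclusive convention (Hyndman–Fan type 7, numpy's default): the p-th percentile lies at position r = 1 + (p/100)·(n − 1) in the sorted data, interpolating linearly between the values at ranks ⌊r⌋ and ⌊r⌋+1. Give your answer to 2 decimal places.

287.60

Sorted: 31, 60, 75, 89, 152, 157, 177, 240, 267, 279, 322, 382, 388, 391, 413, 418, 433, 459, 475, 490, 501, 515, 565, 584.
n = 24.
r = 1 + (40/100)·(24 − 1) = 1 + 9.2 = 10.2.
Rank 10 is 279 and rank 11 is 322.
Interpolate: 279 + 0.2·(322 − 279) = 279 + 0.2·43 = 287.6.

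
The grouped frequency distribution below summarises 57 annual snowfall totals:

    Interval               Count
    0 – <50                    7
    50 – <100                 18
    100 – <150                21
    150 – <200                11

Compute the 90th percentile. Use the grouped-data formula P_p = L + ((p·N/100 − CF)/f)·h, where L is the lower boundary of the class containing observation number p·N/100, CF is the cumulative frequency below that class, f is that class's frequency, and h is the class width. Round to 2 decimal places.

174.09

N = 57; target position k = 90/100 · 57 = 51.3.
Cumulative frequencies: 7, 25, 46, 57.
Observation 51.3 falls in the class 150 – <200.
L = 150, CF = 46, f = 11, h = 50.
P90 = 150 + ((51.3 − 46)/11)·50 = 150 + 24.0909 = 174.091.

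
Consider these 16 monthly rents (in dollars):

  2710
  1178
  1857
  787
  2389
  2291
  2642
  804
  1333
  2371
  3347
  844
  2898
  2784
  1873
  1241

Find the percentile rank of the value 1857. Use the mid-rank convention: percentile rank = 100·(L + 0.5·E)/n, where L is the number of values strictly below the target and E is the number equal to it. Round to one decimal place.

Sorted: 787, 804, 844, 1178, 1241, 1333, 1857, 1873, 2291, 2371, 2389, 2642, 2710, 2784, 2898, 3347.
Count below 1857: L = 6; count equal: E = 1; n = 16.
Percentile rank = 100·(6 + 0.5·1)/16 = 100·6.5/16 = 40.62.

40.6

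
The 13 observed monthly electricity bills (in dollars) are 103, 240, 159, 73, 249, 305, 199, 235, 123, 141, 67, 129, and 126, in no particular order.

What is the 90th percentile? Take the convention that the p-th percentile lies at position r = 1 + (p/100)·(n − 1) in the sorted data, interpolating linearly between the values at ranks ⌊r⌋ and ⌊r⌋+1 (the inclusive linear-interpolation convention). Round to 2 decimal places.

247.20

Sorted: 67, 73, 103, 123, 126, 129, 141, 159, 199, 235, 240, 249, 305.
n = 13.
r = 1 + (90/100)·(13 − 1) = 1 + 10.8 = 11.8.
Rank 11 is 240 and rank 12 is 249.
Interpolate: 240 + 0.8·(249 − 240) = 240 + 0.8·9 = 247.2.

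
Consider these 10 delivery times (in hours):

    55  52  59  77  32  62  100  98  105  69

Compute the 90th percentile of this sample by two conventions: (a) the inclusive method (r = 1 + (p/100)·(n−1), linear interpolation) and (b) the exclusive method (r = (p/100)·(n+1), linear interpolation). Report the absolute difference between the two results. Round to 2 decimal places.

Sorted: 32, 52, 55, 59, 62, 69, 77, 98, 100, 105.
n = 10.
(a) r = 9.1; between ranks 9 (100) and 10 (105): 100.5.
(b) r = 9.9; between ranks 9 (100) and 10 (105): 104.5.
|100.5 − 104.5| = 4.

4.00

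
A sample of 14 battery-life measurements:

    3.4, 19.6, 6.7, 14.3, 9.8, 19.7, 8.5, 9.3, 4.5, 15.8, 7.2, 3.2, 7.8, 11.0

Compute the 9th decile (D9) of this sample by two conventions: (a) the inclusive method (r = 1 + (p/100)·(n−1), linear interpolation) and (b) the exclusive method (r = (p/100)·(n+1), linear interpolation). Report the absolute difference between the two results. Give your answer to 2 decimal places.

1.19

Sorted: 3.2, 3.4, 4.5, 6.7, 7.2, 7.8, 8.5, 9.3, 9.8, 11.0, 14.3, 15.8, 19.6, 19.7.
n = 14.
(a) r = 12.7; between ranks 12 (15.8) and 13 (19.6): 18.46.
(b) r = 13.5; between ranks 13 (19.6) and 14 (19.7): 19.65.
|18.46 − 19.65| = 1.19.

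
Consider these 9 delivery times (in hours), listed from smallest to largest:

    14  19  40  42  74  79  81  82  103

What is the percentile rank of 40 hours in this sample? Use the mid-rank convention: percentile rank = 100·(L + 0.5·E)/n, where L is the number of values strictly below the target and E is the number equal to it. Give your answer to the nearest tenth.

27.8

Count below 40: L = 2; count equal: E = 1; n = 9.
Percentile rank = 100·(2 + 0.5·1)/9 = 100·2.5/9 = 27.78.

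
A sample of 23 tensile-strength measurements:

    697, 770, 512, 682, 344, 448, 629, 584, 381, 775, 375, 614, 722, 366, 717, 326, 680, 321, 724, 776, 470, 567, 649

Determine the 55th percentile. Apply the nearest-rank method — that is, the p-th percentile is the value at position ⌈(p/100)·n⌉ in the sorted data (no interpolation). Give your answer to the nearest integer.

629

Sorted: 321, 326, 344, 366, 375, 381, 448, 470, 512, 567, 584, 614, 629, 649, 680, 682, 697, 717, 722, 724, 770, 775, 776.
n = 23.
Position = ⌈55/100 · 23⌉ = ⌈12.65⌉ = 13.
The value at rank 13 is 629.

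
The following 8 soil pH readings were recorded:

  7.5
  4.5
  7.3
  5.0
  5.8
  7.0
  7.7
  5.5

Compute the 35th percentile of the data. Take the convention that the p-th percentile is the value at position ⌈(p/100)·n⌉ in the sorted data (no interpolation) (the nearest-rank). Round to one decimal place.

Sorted: 4.5, 5.0, 5.5, 5.8, 7.0, 7.3, 7.5, 7.7.
n = 8.
Position = ⌈35/100 · 8⌉ = ⌈2.8⌉ = 3.
The value at rank 3 is 5.5.

5.5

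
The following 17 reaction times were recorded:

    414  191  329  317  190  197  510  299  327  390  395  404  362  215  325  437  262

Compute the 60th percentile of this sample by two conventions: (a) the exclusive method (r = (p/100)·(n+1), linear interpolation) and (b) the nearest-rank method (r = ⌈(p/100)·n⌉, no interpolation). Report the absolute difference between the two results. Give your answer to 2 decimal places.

6.60

Sorted: 190, 191, 197, 215, 262, 299, 317, 325, 327, 329, 362, 390, 395, 404, 414, 437, 510.
n = 17.
(a) r = 10.8; between ranks 10 (329) and 11 (362): 355.4.
(b) the nearest-rank method: rank 11 → 362.
|355.4 − 362| = 6.6.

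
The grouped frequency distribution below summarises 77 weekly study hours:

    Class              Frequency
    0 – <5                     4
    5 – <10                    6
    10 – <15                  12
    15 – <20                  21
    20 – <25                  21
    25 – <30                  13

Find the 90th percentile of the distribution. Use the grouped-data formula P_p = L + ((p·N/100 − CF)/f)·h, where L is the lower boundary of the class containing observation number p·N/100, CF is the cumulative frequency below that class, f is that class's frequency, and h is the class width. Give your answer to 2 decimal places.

27.04

N = 77; target position k = 90/100 · 77 = 69.3.
Cumulative frequencies: 4, 10, 22, 43, 64, 77.
Observation 69.3 falls in the class 25 – <30.
L = 25, CF = 64, f = 13, h = 5.
P90 = 25 + ((69.3 − 64)/13)·5 = 25 + 2.03846 = 27.0385.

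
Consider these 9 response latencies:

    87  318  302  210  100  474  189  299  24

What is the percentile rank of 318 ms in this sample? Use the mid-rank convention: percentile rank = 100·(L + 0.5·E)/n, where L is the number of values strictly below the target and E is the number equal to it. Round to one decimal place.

83.3

Sorted: 24, 87, 100, 189, 210, 299, 302, 318, 474.
Count below 318: L = 7; count equal: E = 1; n = 9.
Percentile rank = 100·(7 + 0.5·1)/9 = 100·7.5/9 = 83.33.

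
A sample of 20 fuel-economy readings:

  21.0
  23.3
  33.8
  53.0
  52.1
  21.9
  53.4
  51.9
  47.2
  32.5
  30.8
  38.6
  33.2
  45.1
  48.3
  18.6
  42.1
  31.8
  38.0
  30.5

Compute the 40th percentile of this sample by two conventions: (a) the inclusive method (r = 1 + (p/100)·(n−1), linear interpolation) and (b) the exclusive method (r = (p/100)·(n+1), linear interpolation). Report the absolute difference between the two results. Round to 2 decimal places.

Sorted: 18.6, 21.0, 21.9, 23.3, 30.5, 30.8, 31.8, 32.5, 33.2, 33.8, 38.0, 38.6, 42.1, 45.1, 47.2, 48.3, 51.9, 52.1, 53.0, 53.4.
n = 20.
(a) r = 8.6; between ranks 8 (32.5) and 9 (33.2): 32.92.
(b) r = 8.4; between ranks 8 (32.5) and 9 (33.2): 32.78.
|32.92 − 32.78| = 0.14.

0.14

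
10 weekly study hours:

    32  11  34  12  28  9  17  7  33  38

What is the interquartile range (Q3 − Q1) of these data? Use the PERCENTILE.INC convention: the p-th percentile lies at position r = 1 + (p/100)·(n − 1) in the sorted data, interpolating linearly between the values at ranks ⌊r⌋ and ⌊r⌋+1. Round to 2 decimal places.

21.50

Sorted: 7, 9, 11, 12, 17, 28, 32, 33, 34, 38.
n = 10.
P25: r = 3.25; ranks 3–4 are 11, 12; interpolating gives 11.25.
P75: r = 7.75; ranks 7–8 are 32, 33; interpolating gives 32.75.
Difference: 32.75 − 11.25 = 21.5.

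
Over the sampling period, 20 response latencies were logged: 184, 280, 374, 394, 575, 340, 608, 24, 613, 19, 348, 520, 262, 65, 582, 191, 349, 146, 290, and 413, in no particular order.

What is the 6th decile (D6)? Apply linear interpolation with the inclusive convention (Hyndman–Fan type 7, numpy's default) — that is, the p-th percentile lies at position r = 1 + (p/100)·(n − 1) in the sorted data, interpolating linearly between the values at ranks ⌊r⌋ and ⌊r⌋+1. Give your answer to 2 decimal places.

Sorted: 19, 24, 65, 146, 184, 191, 262, 280, 290, 340, 348, 349, 374, 394, 413, 520, 575, 582, 608, 613.
n = 20.
r = 1 + (60/100)·(20 − 1) = 1 + 11.4 = 12.4.
Rank 12 is 349 and rank 13 is 374.
Interpolate: 349 + 0.4·(374 − 349) = 349 + 0.4·25 = 359.

359.00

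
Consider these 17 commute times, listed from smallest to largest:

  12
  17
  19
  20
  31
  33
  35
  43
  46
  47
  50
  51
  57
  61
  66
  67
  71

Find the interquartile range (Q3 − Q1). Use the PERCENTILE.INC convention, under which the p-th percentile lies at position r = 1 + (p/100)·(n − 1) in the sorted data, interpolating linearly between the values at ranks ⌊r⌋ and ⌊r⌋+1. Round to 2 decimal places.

n = 17.
P25: r = 5 (integer) → 31.
P75: r = 13 (integer) → 57.
Difference: 57 − 31 = 26.

26.00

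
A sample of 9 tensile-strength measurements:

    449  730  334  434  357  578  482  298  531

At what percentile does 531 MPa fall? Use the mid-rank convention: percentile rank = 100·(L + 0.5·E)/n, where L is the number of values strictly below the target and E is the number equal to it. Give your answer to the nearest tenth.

Sorted: 298, 334, 357, 434, 449, 482, 531, 578, 730.
Count below 531: L = 6; count equal: E = 1; n = 9.
Percentile rank = 100·(6 + 0.5·1)/9 = 100·6.5/9 = 72.22.

72.2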